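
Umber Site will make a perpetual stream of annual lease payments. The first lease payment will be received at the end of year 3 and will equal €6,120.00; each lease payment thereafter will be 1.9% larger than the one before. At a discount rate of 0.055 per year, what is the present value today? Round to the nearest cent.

€152736.91

Value at end of year 2: C₁ / (r − g) = €6,120.00 / (0.055 − 0.019) = €170,000.0000
Discount to today: PV = €170,000.0000 / (1 + 0.055)^2 = €170,000.0000 / 1.113025 = €152,736.91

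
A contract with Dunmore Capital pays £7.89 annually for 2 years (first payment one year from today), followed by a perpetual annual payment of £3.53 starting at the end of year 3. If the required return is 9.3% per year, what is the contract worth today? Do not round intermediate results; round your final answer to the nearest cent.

PV of 2-year annuity: £7.89 × [1 − (1+0.093)^−2] / 0.093 = 13.82311
Perpetuity value at year 2: £3.53 / 0.093 = 37.95699
PV of perpetuity: 37.95699 / (1+0.093)^2 = 31.77250
Total PV = 13.82311 + 31.77250 = 45.59562

£45.60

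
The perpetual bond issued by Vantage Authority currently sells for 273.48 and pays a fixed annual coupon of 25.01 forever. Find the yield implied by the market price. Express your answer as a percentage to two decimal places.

P = C/r ⇒ r = C/P = 25.01/273.48 = 0.091451

9.15%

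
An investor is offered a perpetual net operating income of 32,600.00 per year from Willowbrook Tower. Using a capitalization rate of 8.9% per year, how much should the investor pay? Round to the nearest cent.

366292.13

Level perpetuity: PV = C / r = 32,600.00 / 0.089 = 366,292.13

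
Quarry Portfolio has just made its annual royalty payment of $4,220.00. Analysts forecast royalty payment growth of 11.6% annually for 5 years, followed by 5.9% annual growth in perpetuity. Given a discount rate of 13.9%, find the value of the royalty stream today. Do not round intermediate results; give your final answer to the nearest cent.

$70300.98

D_1 = 4709.52000
D_2 = 5255.82432
D_3 = 5865.49994
D_4 = 6545.89793
D_5 = 7305.22209
Terminal value at year 5: TV = D_5×(1+g_2)/(r−g_2) = 7736.23020/0.08 = 96702.87748
P_0 = D_1/(1+r)^1 + D_2/(1+r)^2 + D_3/(1+r)^3 + D_4/(1+r)^4 + D_5/(1+r)^5 + TV/(1+r)^5
    = 4134.78490 + 4051.29056 + 3969.48223 + 3889.32588 + 3810.78813 + 50445.30785 = 70300.97954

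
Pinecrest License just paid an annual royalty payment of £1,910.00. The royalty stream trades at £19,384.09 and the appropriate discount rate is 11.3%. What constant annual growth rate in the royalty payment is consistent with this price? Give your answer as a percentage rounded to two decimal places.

1.32%

P = D₀(1+g)/(r−g) ⇒ P(r−g) = D₀(1+g) ⇒ g(P+D₀) = P·r − D₀
g = (P·r − D₀)/(P + D₀) = (£19,384.09×0.113 − £1,910.00) / (£19,384.09 + £1,910.00) = 0.013168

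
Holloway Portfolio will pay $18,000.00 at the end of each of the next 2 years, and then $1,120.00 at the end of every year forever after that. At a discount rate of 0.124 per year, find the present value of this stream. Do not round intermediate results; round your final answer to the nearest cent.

$37411.08

PV of 2-year annuity: $18,000.00 × [1 − (1+0.124)^−2] / 0.124 = 30261.77480
Perpetuity value at year 2: $1,120.00 / 0.124 = 9032.25806
PV of perpetuity: 9032.25806 / (1+0.124)^2 = 7149.30319
Total PV = 30261.77480 + 7149.30319 = 37411.07799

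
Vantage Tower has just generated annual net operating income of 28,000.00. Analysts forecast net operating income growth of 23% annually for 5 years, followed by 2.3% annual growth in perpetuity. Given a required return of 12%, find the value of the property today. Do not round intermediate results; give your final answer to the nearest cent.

D_1 = 34440.00000
D_2 = 42361.20000
D_3 = 52104.27600
D_4 = 64088.25948
D_5 = 78828.55916
Terminal value at year 5: TV = D_5×(1+g_2)/(r−g_2) = 80641.61602/0.097 = 831356.86620
P_0 = D_1/(1+r)^1 + D_2/(1+r)^2 + D_3/(1+r)^3 + D_4/(1+r)^4 + D_5/(1+r)^5 + TV/(1+r)^5
    = 30750.00000 + 33770.08929 + 37086.79448 + 40729.24751 + 44729.44147 + 471734.21257 = 658799.78531

658799.79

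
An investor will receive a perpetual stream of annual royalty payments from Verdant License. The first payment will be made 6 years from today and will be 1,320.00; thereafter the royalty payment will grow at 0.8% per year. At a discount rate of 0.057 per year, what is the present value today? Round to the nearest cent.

20417.52

Value at end of year 5: C₁ / (r − g) = 1,320.00 / (0.057 − 0.008) = 26,938.7755
Discount to today: PV = 26,938.7755 / (1 + 0.057)^5 = 26,938.7755 / 1.319395 = 20,417.52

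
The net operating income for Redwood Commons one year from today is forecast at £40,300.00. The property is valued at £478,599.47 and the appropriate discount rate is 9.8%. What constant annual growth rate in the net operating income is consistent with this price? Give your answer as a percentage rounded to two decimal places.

1.38%

P = D₁/(r−g) ⇒ g = r − D₁/P = 0.098 − £40,300.00/£478,599.47 = 0.013796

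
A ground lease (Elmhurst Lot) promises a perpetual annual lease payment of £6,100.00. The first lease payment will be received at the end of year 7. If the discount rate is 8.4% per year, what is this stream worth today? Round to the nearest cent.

Value at end of year 6: C / r = £6,100.00 / 0.084 = £72,619.0476
Discount to today: PV = £72,619.0476 / (1 + 0.084)^6 = £72,619.0476 / 1.622466 = £44,758.43

£44758.43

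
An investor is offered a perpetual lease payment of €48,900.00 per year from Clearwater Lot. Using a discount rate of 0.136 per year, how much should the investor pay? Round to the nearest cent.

€359558.82

Level perpetuity: PV = C / r = €48,900.00 / 0.136 = €359,558.82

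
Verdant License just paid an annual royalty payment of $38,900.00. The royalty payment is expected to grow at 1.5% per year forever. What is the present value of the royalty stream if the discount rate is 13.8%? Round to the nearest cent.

$321004.07

D₁ = D₀ × (1 + g) = $38,900.00 × 1.015 = $39,483.5000
Growing perpetuity: P = D₁ / (r − g) = $39,483.5000 / (0.138 − 0.015) = $321,004.07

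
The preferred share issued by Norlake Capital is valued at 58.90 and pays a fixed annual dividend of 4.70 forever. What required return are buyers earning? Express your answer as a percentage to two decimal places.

P = C/r ⇒ r = C/P = 4.70/58.90 = 0.079796

7.98%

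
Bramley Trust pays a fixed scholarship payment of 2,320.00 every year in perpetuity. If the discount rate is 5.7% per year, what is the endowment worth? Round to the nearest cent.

Level perpetuity: PV = C / r = 2,320.00 / 0.057 = 40,701.75

40701.75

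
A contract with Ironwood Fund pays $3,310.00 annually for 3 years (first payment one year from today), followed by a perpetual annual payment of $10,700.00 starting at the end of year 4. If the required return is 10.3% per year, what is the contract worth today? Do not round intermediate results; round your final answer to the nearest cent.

PV of 3-year annuity: $3,310.00 × [1 − (1+0.103)^−3] / 0.103 = 8188.19902
Perpetuity value at year 3: $10,700.00 / 0.103 = 103883.49515
PV of perpetuity: 103883.49515 / (1+0.103)^3 = 77414.09047
Total PV = 8188.19902 + 77414.09047 = 85602.28948

$85602.29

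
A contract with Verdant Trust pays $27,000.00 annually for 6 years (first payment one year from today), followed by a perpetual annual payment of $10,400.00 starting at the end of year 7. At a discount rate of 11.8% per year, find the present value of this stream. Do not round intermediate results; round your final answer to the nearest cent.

PV of 6-year annuity: $27,000.00 × [1 − (1+0.118)^−6] / 0.118 = 111639.64573
Perpetuity value at year 6: $10,400.00 / 0.118 = 88135.59322
PV of perpetuity: 88135.59322 / (1+0.118)^6 = 45133.65561
Total PV = 111639.64573 + 45133.65561 = 156773.30133

$156773.30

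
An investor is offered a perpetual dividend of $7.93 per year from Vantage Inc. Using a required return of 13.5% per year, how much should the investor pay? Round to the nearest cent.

$58.74

Level perpetuity: PV = C / r = $7.93 / 0.135 = $58.74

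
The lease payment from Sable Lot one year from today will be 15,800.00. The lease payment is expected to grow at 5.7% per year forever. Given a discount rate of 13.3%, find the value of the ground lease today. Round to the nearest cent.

Growing perpetuity: P = D₁ / (r − g) = 15,800.0000 / (0.133 − 0.057) = 207,894.74

207894.74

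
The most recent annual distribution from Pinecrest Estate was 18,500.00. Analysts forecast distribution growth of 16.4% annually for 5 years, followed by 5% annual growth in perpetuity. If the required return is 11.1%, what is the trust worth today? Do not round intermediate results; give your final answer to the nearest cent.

508610.57

D_1 = 21534.00000
D_2 = 25065.57600
D_3 = 29176.33046
D_4 = 33961.24866
D_5 = 39530.89344
Terminal value at year 5: TV = D_5×(1+g_2)/(r−g_2) = 41507.43811/0.061 = 680449.80512
P_0 = D_1/(1+r)^1 + D_2/(1+r)^2 + D_3/(1+r)^3 + D_4/(1+r)^4 + D_5/(1+r)^5 + TV/(1+r)^5
    = 19382.53825 + 20307.17779 + 21275.92705 + 22290.89026 + 23354.27207 + 401999.76511 = 508610.57054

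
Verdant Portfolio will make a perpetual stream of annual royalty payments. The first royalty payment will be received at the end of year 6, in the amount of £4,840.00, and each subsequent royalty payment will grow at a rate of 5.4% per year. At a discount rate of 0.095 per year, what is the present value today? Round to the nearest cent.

£74987.85

Value at end of year 5: C₁ / (r − g) = £4,840.00 / (0.095 − 0.054) = £118,048.7805
Discount to today: PV = £118,048.7805 / (1 + 0.095)^5 = £118,048.7805 / 1.574239 = £74,987.85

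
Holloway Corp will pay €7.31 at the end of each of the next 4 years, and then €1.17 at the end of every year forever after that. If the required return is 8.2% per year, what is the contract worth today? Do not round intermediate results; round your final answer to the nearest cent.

€34.51

PV of 4-year annuity: €7.31 × [1 − (1+0.082)^−4] / 0.082 = 24.10425
Perpetuity value at year 4: €1.17 / 0.082 = 14.26829
PV of perpetuity: 14.26829 / (1+0.082)^4 = 10.41029
Total PV = 24.10425 + 10.41029 = 34.51455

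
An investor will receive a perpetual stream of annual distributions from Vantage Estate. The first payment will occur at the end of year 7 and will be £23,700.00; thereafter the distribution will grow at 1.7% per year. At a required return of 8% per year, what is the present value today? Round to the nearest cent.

£237063.81

Value at end of year 6: C₁ / (r − g) = £23,700.00 / (0.08 − 0.017) = £376,190.4762
Discount to today: PV = £376,190.4762 / (1 + 0.08)^6 = £376,190.4762 / 1.586874 = £237,063.81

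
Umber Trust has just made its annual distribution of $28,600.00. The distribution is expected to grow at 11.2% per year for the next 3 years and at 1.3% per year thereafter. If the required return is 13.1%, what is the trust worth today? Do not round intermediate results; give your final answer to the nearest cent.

$316305.95

D_1 = 31803.20000
D_2 = 35365.15840
D_3 = 39326.05614
Terminal value at year 3: TV = D_3×(1+g_2)/(r−g_2) = 39837.29487/0.118 = 337604.19382
P_0 = D_1/(1+r)^1 + D_2/(1+r)^2 + D_3/(1+r)^3 + TV/(1+r)^3
    = 28119.54023 + 27647.15184 + 27182.69925 + 233356.56220 = 316305.95352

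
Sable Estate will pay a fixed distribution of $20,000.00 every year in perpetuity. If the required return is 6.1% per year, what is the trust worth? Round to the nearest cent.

$327868.85

Level perpetuity: PV = C / r = $20,000.00 / 0.061 = $327,868.85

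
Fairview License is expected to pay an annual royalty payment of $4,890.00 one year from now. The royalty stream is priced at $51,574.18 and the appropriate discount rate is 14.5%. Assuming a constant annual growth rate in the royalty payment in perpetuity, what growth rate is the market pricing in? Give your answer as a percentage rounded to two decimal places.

5.02%

P = D₁/(r−g) ⇒ g = r − D₁/P = 0.145 − $4,890.00/$51,574.18 = 0.050185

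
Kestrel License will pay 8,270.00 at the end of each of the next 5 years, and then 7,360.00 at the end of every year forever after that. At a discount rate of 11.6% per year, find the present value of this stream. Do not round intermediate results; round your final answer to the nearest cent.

66761.39

PV of 5-year annuity: 8,270.00 × [1 − (1+0.116)^−5] / 0.116 = 30109.29101
Perpetuity value at year 5: 7,360.00 / 0.116 = 63448.27586
PV of perpetuity: 63448.27586 / (1+0.116)^5 = 36652.09910
Total PV = 30109.29101 + 36652.09910 = 66761.39011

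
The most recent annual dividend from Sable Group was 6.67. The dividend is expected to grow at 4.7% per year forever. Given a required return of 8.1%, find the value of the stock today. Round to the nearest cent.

205.40

D₁ = D₀ × (1 + g) = 6.67 × 1.047 = 6.9835
Growing perpetuity: P = D₁ / (r − g) = 6.9835 / (0.081 − 0.047) = 205.40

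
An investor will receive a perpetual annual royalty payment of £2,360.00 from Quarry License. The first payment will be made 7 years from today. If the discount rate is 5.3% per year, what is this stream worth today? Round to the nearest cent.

£32663.74

Value at end of year 6: C / r = £2,360.00 / 0.053 = £44,528.3019
Discount to today: PV = £44,528.3019 / (1 + 0.053)^6 = £44,528.3019 / 1.363233 = £32,663.74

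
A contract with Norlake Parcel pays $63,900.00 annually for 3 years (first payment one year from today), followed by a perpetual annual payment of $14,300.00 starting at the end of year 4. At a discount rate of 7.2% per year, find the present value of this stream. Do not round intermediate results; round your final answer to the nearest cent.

$328303.01

PV of 3-year annuity: $63,900.00 × [1 − (1+0.072)^−3] / 0.072 = 167082.91184
Perpetuity value at year 3: $14,300.00 / 0.072 = 198611.11111
PV of perpetuity: 198611.11111 / (1+0.072)^3 = 161220.09954
Total PV = 167082.91184 + 161220.09954 = 328303.01138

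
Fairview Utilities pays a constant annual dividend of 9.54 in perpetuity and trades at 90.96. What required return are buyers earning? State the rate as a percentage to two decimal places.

P = C/r ⇒ r = C/P = 9.54/90.96 = 0.104881

10.49%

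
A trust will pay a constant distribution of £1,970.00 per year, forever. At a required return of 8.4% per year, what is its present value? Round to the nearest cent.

£23452.38

Level perpetuity: PV = C / r = £1,970.00 / 0.084 = £23,452.38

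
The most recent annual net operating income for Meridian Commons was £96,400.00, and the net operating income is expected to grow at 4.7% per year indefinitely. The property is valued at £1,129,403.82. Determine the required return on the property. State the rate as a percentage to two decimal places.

13.64%

D₁ = £96,400.00 × 1.047 = £100,930.8000
P = D₁/(r − g) ⇒ r = D₁/P + g = £100,930.8000/£1,129,403.82 + 0.047 = 0.089366 + 0.047 = 0.136366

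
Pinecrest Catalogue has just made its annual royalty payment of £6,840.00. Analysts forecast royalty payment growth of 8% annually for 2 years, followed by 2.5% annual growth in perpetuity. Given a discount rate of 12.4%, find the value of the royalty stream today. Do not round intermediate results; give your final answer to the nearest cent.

D_1 = 7387.20000
D_2 = 7978.17600
Terminal value at year 2: TV = D_2×(1+g_2)/(r−g_2) = 8177.63040/0.099 = 82602.32727
P_0 = D_1/(1+r)^1 + D_2/(1+r)^2 + TV/(1+r)^2
    = 6572.24199 + 6314.96562 + 65382.21976 = 78269.42737

£78269.43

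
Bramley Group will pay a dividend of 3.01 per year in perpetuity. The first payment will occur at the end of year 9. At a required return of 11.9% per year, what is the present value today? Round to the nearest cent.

Value at end of year 8: C / r = 3.01 / 0.119 = 25.2941
Discount to today: PV = 25.2941 / (1 + 0.119)^8 = 25.2941 / 2.458333 = 10.29

10.29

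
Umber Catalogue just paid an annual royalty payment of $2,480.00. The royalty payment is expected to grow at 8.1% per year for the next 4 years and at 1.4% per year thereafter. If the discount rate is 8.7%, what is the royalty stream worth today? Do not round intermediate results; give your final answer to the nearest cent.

D_1 = 2680.88000
D_2 = 2898.03128
D_3 = 3132.77181
D_4 = 3386.52633
Terminal value at year 4: TV = D_4×(1+g_2)/(r−g_2) = 3433.93770/0.073 = 47040.24246
P_0 = D_1/(1+r)^1 + D_2/(1+r)^2 + D_3/(1+r)^3 + D_4/(1+r)^4 + TV/(1+r)^4
    = 2466.31095 + 2452.69746 + 2439.15911 + 2425.69549 + 33693.90718 = 43477.77018

$43477.77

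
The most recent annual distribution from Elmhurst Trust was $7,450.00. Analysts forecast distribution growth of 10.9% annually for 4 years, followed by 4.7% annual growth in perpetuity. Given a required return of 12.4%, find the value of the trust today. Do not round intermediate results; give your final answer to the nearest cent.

$124819.39

D_1 = 8262.05000
D_2 = 9162.61345
D_3 = 10161.33832
D_4 = 11268.92419
Terminal value at year 4: TV = D_4×(1+g_2)/(r−g_2) = 11798.56363/0.077 = 153228.09909
P_0 = D_1/(1+r)^1 + D_2/(1+r)^2 + D_3/(1+r)^3 + D_4/(1+r)^4 + TV/(1+r)^4
    = 7350.57829 + 7252.48339 + 7155.69758 + 7060.20339 + 96000.42792 = 124819.39057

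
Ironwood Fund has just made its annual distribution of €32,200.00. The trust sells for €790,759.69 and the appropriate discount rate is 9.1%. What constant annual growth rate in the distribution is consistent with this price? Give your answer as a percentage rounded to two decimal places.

P = D₀(1+g)/(r−g) ⇒ P(r−g) = D₀(1+g) ⇒ g(P+D₀) = P·r − D₀
g = (P·r − D₀)/(P + D₀) = (€790,759.69×0.091 − €32,200.00) / (€790,759.69 + €32,200.00) = 0.048312

4.83%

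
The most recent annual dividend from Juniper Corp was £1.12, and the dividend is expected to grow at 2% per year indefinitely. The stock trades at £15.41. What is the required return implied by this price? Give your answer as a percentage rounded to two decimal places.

9.41%

D₁ = £1.12 × 1.02 = £1.1424
P = D₁/(r − g) ⇒ r = D₁/P + g = £1.1424/£15.41 + 0.02 = 0.074134 + 0.02 = 0.094134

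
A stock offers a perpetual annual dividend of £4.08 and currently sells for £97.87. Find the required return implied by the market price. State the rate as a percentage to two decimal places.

P = C/r ⇒ r = C/P = £4.08/£97.87 = 0.041688

4.17%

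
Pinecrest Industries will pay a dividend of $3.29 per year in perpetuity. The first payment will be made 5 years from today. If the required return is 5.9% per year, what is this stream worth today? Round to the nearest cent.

Value at end of year 4: C / r = $3.29 / 0.059 = $55.7627
Discount to today: PV = $55.7627 / (1 + 0.059)^4 = $55.7627 / 1.257720 = $44.34

$44.34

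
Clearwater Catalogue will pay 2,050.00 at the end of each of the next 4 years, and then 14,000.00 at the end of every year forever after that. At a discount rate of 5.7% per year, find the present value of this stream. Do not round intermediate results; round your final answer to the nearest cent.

PV of 4-year annuity: 2,050.00 × [1 − (1+0.057)^−4] / 0.057 = 7152.53744
Perpetuity value at year 4: 14,000.00 / 0.057 = 245614.03509
PV of perpetuity: 245614.03509 / (1+0.057)^4 = 196767.43792
Total PV = 7152.53744 + 196767.43792 = 203919.97536

203919.98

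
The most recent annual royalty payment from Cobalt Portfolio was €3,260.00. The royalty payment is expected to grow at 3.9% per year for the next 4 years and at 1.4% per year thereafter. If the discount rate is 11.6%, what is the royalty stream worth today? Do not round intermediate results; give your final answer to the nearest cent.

€35288.49

D_1 = 3387.14000
D_2 = 3519.23846
D_3 = 3656.48876
D_4 = 3799.09182
Terminal value at year 4: TV = D_4×(1+g_2)/(r−g_2) = 3852.27911/0.102 = 37767.44223
P_0 = D_1/(1+r)^1 + D_2/(1+r)^2 + D_3/(1+r)^3 + D_4/(1+r)^4 + TV/(1+r)^4
    = 3035.07168 + 2825.66262 + 2630.70202 + 2449.19301 + 24347.85996 = 35288.48930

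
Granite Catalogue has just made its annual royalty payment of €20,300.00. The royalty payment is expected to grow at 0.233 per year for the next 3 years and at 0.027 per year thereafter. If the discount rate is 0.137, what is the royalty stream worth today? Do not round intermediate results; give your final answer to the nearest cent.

D_1 = 25029.90000
D_2 = 30861.86670
D_3 = 38052.68164
Terminal value at year 3: TV = D_3×(1+g_2)/(r−g_2) = 39080.10405/0.11 = 355273.67314
P_0 = D_1/(1+r)^1 + D_2/(1+r)^2 + D_3/(1+r)^3 + TV/(1+r)^3
    = 22013.98417 + 23872.68468 + 25888.32032 + 241702.77249 = 313477.76166

€313477.76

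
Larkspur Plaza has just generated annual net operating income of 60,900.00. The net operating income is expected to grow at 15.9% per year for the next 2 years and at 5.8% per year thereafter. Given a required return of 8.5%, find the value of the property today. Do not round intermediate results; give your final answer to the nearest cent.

2857537.35

D_1 = 70583.10000
D_2 = 81805.81290
Terminal value at year 2: TV = D_2×(1+g_2)/(r−g_2) = 86550.55005/0.027 = 3205575.92771
P_0 = D_1/(1+r)^1 + D_2/(1+r)^2 + TV/(1+r)^2
    = 65053.54839 + 69490.38026 + 2722993.41902 = 2857537.34767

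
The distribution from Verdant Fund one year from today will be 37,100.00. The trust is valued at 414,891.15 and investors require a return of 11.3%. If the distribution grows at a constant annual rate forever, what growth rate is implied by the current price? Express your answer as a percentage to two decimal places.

P = D₁/(r−g) ⇒ g = r − D₁/P = 0.113 − 37,100.00/414,891.15 = 0.023579

2.36%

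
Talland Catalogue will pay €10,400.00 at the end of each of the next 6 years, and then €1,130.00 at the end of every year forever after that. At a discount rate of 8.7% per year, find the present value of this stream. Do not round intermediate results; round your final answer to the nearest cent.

PV of 6-year annuity: €10,400.00 × [1 − (1+0.087)^−6] / 0.087 = 47073.80731
Perpetuity value at year 6: €1,130.00 / 0.087 = 12988.50575
PV of perpetuity: 12988.50575 / (1+0.087)^6 = 7873.75553
Total PV = 47073.80731 + 7873.75553 = 54947.56284

€54947.56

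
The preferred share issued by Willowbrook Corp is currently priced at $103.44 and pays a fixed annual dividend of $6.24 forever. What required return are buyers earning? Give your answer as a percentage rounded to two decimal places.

P = C/r ⇒ r = C/P = $6.24/$103.44 = 0.060325

6.03%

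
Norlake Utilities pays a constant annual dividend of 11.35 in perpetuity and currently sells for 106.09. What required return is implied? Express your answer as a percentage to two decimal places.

P = C/r ⇒ r = C/P = 11.35/106.09 = 0.106985

10.70%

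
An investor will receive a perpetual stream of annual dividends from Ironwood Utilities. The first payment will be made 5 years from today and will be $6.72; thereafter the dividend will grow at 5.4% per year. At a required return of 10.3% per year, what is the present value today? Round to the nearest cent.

Value at end of year 4: C₁ / (r − g) = $6.72 / (0.103 − 0.054) = $137.1429
Discount to today: PV = $137.1429 / (1 + 0.103)^4 = $137.1429 / 1.480137 = $92.66

$92.66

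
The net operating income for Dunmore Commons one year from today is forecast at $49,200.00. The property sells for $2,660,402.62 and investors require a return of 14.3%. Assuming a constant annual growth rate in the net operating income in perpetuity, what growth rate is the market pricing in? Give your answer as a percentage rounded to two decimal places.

P = D₁/(r−g) ⇒ g = r − D₁/P = 0.143 − $49,200.00/$2,660,402.62 = 0.124507

12.45%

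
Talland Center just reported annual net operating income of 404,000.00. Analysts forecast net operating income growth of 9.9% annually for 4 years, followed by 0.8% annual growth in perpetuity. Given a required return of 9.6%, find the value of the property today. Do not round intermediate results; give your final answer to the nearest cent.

D_1 = 443996.00000
D_2 = 487951.60400
D_3 = 536258.81280
D_4 = 589348.43526
Terminal value at year 4: TV = D_4×(1+g_2)/(r−g_2) = 594063.22274/0.088 = 6750718.44028
P_0 = D_1/(1+r)^1 + D_2/(1+r)^2 + D_3/(1+r)^3 + D_4/(1+r)^4 + TV/(1+r)^4
    = 405105.83942 + 406214.70576 + 407326.60733 + 408441.55242 + 4678512.32777 = 6305601.03271

6305601.03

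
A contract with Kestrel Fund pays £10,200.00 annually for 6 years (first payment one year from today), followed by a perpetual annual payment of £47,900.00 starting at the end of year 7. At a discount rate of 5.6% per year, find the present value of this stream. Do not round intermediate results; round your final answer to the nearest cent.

£667621.15

PV of 6-year annuity: £10,200.00 × [1 − (1+0.056)^−6] / 0.056 = 50793.29313
Perpetuity value at year 6: £47,900.00 / 0.056 = 855357.14286
PV of perpetuity: 855357.14286 / (1+0.056)^6 = 616827.85452
Total PV = 50793.29313 + 616827.85452 = 667621.14765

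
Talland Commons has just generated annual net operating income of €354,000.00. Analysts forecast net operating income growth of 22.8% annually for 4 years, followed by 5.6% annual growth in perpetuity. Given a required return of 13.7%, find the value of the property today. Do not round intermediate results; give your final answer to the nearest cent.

€8002548.30

D_1 = 434712.00000
D_2 = 533826.33600
D_3 = 655538.74061
D_4 = 805001.57347
Terminal value at year 4: TV = D_4×(1+g_2)/(r−g_2) = 850081.66158/0.081 = 10494835.32816
P_0 = D_1/(1+r)^1 + D_2/(1+r)^2 + D_3/(1+r)^3 + D_4/(1+r)^4 + TV/(1+r)^4
    = 382332.45383 + 412932.50070 + 445981.62785 + 481675.84784 + 6279625.86816 = 8002548.29838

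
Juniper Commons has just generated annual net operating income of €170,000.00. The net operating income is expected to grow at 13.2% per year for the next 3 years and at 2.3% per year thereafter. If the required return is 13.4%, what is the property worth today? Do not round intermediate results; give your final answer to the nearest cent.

€2066684.82

D_1 = 192440.00000
D_2 = 217842.08000
D_3 = 246597.23456
Terminal value at year 3: TV = D_3×(1+g_2)/(r−g_2) = 252268.97095/0.111 = 2272693.43203
P_0 = D_1/(1+r)^1 + D_2/(1+r)^2 + D_3/(1+r)^3 + TV/(1+r)^3
    = 169700.17637 + 169400.88152 + 169102.11454 + 1558481.65019 = 2066684.82261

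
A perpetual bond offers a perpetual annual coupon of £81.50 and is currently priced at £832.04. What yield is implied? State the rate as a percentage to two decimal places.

P = C/r ⇒ r = C/P = £81.50/£832.04 = 0.097952

9.80%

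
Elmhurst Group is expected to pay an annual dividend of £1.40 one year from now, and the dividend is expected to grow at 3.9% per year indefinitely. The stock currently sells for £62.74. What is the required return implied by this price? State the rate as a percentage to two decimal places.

P = D₁/(r − g) ⇒ r = D₁/P + g = £1.4000/£62.74 + 0.039 = 0.022314 + 0.039 = 0.061314

6.13%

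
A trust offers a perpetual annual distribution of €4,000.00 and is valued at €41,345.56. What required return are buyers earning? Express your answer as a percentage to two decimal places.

9.67%

P = C/r ⇒ r = C/P = €4,000.00/€41,345.56 = 0.096746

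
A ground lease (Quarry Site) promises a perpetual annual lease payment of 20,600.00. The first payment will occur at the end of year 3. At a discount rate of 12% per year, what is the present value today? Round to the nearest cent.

136851.62

Value at end of year 2: C / r = 20,600.00 / 0.12 = 171,666.6667
Discount to today: PV = 171,666.6667 / (1 + 0.12)^2 = 171,666.6667 / 1.254400 = 136,851.62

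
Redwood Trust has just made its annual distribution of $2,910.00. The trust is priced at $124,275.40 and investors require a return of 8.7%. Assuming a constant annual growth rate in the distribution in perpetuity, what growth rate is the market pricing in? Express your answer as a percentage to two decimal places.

6.21%

P = D₀(1+g)/(r−g) ⇒ P(r−g) = D₀(1+g) ⇒ g(P+D₀) = P·r − D₀
g = (P·r − D₀)/(P + D₀) = ($124,275.40×0.087 − $2,910.00) / ($124,275.40 + $2,910.00) = 0.062129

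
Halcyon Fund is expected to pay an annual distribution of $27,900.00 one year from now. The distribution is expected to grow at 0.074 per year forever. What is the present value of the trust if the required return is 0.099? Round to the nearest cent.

$1116000.00

Growing perpetuity: P = D₁ / (r − g) = $27,900.0000 / (0.099 − 0.074) = $1,116,000.00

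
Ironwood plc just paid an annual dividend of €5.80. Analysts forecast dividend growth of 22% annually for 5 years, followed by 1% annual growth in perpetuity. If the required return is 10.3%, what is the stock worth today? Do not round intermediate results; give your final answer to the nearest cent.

D_1 = 7.07600
D_2 = 8.63272
D_3 = 10.53192
D_4 = 12.84894
D_5 = 15.67571
Terminal value at year 5: TV = D_5×(1+g_2)/(r−g_2) = 15.83246/0.093 = 170.24155
P_0 = D_1/(1+r)^1 + D_2/(1+r)^2 + D_3/(1+r)^3 + D_4/(1+r)^4 + D_5/(1+r)^5 + TV/(1+r)^5
    = 6.41523 + 7.09572 + 7.84840 + 8.68091 + 9.60173 + 104.27688 = 143.91887

€143.92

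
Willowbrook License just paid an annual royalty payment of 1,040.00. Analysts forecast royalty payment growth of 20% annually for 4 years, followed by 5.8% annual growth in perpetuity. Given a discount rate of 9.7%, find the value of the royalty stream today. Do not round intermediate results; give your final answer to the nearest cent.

D_1 = 1248.00000
D_2 = 1497.60000
D_3 = 1797.12000
D_4 = 2156.54400
Terminal value at year 4: TV = D_4×(1+g_2)/(r−g_2) = 2281.62355/0.039 = 58503.16800
P_0 = D_1/(1+r)^1 + D_2/(1+r)^2 + D_3/(1+r)^3 + D_4/(1+r)^4 + TV/(1+r)^4
    = 1137.64813 + 1244.46468 + 1361.31050 + 1489.12726 + 40397.34970 = 45629.90028

45629.90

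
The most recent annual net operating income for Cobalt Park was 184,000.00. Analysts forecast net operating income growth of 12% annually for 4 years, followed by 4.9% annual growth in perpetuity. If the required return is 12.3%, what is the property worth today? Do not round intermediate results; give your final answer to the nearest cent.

3311661.84

D_1 = 206080.00000
D_2 = 230809.60000
D_3 = 258506.75200
D_4 = 289527.56224
Terminal value at year 4: TV = D_4×(1+g_2)/(r−g_2) = 303714.41279/0.074 = 4104248.82148
P_0 = D_1/(1+r)^1 + D_2/(1+r)^2 + D_3/(1+r)^3 + D_4/(1+r)^4 + TV/(1+r)^4
    = 183508.45948 + 183018.23208 + 182529.31427 + 182041.70257 + 2580564.13503 = 3311661.84343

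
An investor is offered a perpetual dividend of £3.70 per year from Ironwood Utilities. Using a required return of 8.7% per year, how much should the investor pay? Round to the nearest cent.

Level perpetuity: PV = C / r = £3.70 / 0.087 = £42.53

£42.53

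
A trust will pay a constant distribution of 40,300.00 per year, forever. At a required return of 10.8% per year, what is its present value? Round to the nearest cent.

373148.15

Level perpetuity: PV = C / r = 40,300.00 / 0.108 = 373,148.15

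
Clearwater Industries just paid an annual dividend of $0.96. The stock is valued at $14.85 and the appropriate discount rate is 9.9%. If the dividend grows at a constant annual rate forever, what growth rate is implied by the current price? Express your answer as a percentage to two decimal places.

P = D₀(1+g)/(r−g) ⇒ P(r−g) = D₀(1+g) ⇒ g(P+D₀) = P·r − D₀
g = (P·r − D₀)/(P + D₀) = ($14.85×0.099 − $0.96) / ($14.85 + $0.96) = 0.032268

3.23%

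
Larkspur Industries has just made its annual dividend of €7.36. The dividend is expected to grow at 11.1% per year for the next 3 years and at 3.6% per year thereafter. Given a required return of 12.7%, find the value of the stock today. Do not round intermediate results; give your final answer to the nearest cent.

€101.73

D_1 = 8.17696
D_2 = 9.08460
D_3 = 10.09299
Terminal value at year 3: TV = D_3×(1+g_2)/(r−g_2) = 10.45634/0.091 = 114.90485
P_0 = D_1/(1+r)^1 + D_2/(1+r)^2 + D_3/(1+r)^3 + TV/(1+r)^3
    = 7.25551 + 7.15250 + 7.05096 + 80.27247 = 101.73144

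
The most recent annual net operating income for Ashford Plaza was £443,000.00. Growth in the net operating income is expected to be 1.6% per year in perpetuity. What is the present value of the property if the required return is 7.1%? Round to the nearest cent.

£8183418.18

D₁ = D₀ × (1 + g) = £443,000.00 × 1.016 = £450,088.0000
Growing perpetuity: P = D₁ / (r − g) = £450,088.0000 / (0.071 − 0.016) = £8,183,418.18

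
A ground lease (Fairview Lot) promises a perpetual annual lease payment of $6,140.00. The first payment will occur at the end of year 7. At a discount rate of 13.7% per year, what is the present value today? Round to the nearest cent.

$20743.64

Value at end of year 6: C / r = $6,140.00 / 0.137 = $44,817.5182
Discount to today: PV = $44,817.5182 / (1 + 0.137)^6 = $44,817.5182 / 2.160542 = $20,743.64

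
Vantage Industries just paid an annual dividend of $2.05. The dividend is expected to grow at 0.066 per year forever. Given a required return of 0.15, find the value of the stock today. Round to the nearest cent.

D₁ = D₀ × (1 + g) = $2.05 × 1.066 = $2.1853
Growing perpetuity: P = D₁ / (r − g) = $2.1853 / (0.15 − 0.066) = $26.02

$26.02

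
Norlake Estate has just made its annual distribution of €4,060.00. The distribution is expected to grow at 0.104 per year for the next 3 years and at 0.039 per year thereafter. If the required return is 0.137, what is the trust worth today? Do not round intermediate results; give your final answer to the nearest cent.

€50890.66

D_1 = 4482.24000
D_2 = 4948.39296
D_3 = 5463.02583
Terminal value at year 3: TV = D_3×(1+g_2)/(r−g_2) = 5676.08384/0.098 = 57919.22281
P_0 = D_1/(1+r)^1 + D_2/(1+r)^2 + D_3/(1+r)^3 + TV/(1+r)^3
    = 3942.16359 + 3827.74723 + 3716.65166 + 39404.09265 = 50890.65514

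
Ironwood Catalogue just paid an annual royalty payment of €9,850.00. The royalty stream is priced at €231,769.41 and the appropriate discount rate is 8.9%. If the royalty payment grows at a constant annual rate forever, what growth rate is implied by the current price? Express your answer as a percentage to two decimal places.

P = D₀(1+g)/(r−g) ⇒ P(r−g) = D₀(1+g) ⇒ g(P+D₀) = P·r − D₀
g = (P·r − D₀)/(P + D₀) = (€231,769.41×0.089 − €9,850.00) / (€231,769.41 + €9,850.00) = 0.044605

4.46%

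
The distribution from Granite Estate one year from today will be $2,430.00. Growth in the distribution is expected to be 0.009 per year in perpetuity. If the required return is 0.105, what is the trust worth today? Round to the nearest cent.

Growing perpetuity: P = D₁ / (r − g) = $2,430.0000 / (0.105 − 0.009) = $25,312.50

$25312.50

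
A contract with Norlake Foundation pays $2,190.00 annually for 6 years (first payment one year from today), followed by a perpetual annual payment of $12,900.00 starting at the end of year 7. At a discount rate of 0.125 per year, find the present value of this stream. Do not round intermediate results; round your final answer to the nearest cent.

PV of 6-year annuity: $2,190.00 × [1 − (1+0.125)^−6] / 0.125 = 8877.90637
Perpetuity value at year 6: $12,900.00 / 0.125 = 103200.00000
PV of perpetuity: 103200.00000 / (1+0.125)^6 = 50905.48302
Total PV = 8877.90637 + 50905.48302 = 59783.38939

$59783.39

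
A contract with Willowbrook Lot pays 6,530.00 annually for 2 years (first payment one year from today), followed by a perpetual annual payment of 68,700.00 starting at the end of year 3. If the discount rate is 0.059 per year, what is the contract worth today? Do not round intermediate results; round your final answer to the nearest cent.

1050264.83

PV of 2-year annuity: 6,530.00 × [1 − (1+0.059)^−2] / 0.059 = 11988.85224
Perpetuity value at year 2: 68,700.00 / 0.059 = 1164406.77966
PV of perpetuity: 1164406.77966 / (1+0.059)^2 = 1038275.97584
Total PV = 11988.85224 + 1038275.97584 = 1050264.82808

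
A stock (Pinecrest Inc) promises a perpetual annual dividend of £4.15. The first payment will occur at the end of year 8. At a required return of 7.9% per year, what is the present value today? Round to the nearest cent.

Value at end of year 7: C / r = £4.15 / 0.079 = £52.5316
Discount to today: PV = £52.5316 / (1 + 0.079)^7 = £52.5316 / 1.702747 = £30.85

£30.85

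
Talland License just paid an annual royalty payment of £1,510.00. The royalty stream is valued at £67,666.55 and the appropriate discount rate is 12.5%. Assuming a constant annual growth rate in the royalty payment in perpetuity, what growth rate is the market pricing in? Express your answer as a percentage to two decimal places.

10.04%

P = D₀(1+g)/(r−g) ⇒ P(r−g) = D₀(1+g) ⇒ g(P+D₀) = P·r − D₀
g = (P·r − D₀)/(P + D₀) = (£67,666.55×0.125 − £1,510.00) / (£67,666.55 + £1,510.00) = 0.100443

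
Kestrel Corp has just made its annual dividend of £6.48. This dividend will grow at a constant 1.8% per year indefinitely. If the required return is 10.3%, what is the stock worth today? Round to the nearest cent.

D₁ = D₀ × (1 + g) = £6.48 × 1.018 = £6.5966
Growing perpetuity: P = D₁ / (r − g) = £6.5966 / (0.103 − 0.018) = £77.61

£77.61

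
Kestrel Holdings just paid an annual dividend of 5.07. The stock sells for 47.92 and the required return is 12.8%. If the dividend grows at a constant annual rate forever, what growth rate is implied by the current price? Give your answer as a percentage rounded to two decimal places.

2.01%

P = D₀(1+g)/(r−g) ⇒ P(r−g) = D₀(1+g) ⇒ g(P+D₀) = P·r − D₀
g = (P·r − D₀)/(P + D₀) = (47.92×0.128 − 5.07) / (47.92 + 5.07) = 0.020075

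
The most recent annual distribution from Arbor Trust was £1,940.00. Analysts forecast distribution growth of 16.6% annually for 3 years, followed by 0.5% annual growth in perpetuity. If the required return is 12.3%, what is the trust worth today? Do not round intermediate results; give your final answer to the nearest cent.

D_1 = 2262.04000
D_2 = 2637.53864
D_3 = 3075.37005
Terminal value at year 3: TV = D_3×(1+g_2)/(r−g_2) = 3090.74690/0.118 = 26192.77038
P_0 = D_1/(1+r)^1 + D_2/(1+r)^2 + D_3/(1+r)^3 + TV/(1+r)^3
    = 2014.28317 + 2091.41066 + 2171.49139 + 18494.48178 = 24771.66701

£24771.67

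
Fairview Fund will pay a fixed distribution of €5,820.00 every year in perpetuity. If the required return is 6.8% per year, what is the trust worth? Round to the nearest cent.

€85588.24

Level perpetuity: PV = C / r = €5,820.00 / 0.068 = €85,588.24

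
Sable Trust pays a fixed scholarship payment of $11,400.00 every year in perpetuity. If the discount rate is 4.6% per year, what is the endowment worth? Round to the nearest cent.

$247826.09

Level perpetuity: PV = C / r = $11,400.00 / 0.046 = $247,826.09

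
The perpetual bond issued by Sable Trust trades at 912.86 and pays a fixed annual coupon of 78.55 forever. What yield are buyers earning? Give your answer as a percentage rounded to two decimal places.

P = C/r ⇒ r = C/P = 78.55/912.86 = 0.086048

8.60%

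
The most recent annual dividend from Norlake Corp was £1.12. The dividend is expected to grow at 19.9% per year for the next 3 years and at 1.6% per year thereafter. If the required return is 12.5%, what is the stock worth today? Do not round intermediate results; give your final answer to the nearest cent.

D_1 = 1.34288
D_2 = 1.61011
D_3 = 1.93053
Terminal value at year 3: TV = D_3×(1+g_2)/(r−g_2) = 1.96141/0.109 = 17.99462
P_0 = D_1/(1+r)^1 + D_2/(1+r)^2 + D_3/(1+r)^3 + TV/(1+r)^3
    = 1.19367 + 1.27219 + 1.35587 + 12.63820 = 16.45993

£16.46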